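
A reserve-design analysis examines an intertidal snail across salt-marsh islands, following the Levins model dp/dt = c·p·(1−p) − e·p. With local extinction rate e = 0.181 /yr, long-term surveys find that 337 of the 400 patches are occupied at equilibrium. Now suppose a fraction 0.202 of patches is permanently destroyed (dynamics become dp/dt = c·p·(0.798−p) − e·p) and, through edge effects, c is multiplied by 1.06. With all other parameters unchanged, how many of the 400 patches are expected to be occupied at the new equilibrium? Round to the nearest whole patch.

260

Observed p* = 337/400 = 0.84250.
Balance c(1−p*) = e gives c = e/(1 − 0.84250) = 0.181/0.15750 = 1.14921.
New p* = 0.798 − e/c = 0.798 − 0.18100/1.21816 = 0.64942.
Expected occupied = 400 × 0.64942 = 259.77 ≈ 260.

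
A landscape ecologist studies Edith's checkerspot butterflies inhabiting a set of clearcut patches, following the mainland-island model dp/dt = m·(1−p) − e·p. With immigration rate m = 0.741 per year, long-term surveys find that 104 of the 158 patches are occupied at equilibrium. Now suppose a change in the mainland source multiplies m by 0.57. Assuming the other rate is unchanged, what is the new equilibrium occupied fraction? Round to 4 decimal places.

Observed p* = 104/158 = 0.65823.
Balance m(1−p*) = e·p* gives e = m(1−p*)/p* = 0.741×0.34177/0.65823 = 0.38475.
New p* = m/(m+e) = 0.42237/(0.42237+0.38475) = 0.52331.

0.5233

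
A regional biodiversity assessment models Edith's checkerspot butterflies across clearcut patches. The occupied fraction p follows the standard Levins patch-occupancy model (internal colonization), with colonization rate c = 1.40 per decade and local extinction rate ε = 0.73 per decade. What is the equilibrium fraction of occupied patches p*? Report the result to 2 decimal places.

Setting dp/dt = 0 and dividing through by p* gives c·(1−p*) = ε.
So p* = 1 − ε/c = 1 − 0.73/1.40 = 1 − 0.5214 = 0.4786.

0.48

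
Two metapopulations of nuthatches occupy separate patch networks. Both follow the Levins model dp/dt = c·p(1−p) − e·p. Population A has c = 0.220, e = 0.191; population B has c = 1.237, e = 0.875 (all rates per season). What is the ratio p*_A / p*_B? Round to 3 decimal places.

A: p*_A = 1 − 0.191/0.220 = 0.1318.
B: p*_B = 1 − 0.875/1.237 = 0.2926.
p*_A / p*_B = 0.1318/0.2926 = 0.4504.

0.450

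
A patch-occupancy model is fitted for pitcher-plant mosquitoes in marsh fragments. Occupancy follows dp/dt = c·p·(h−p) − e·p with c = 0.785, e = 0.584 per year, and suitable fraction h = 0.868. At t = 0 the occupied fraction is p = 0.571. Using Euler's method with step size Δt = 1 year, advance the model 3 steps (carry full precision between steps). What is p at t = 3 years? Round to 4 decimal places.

0.2579

Update rule: p ← p + [c·p·(h−p) − e·p]·Δt with Δt = 1.
t = 1: p = 0.57100 + (-0.20034) = 0.37066
t = 2: p = 0.37066 + (-0.07176) = 0.29891
t = 3: p = 0.29891 + (-0.04103) = 0.25788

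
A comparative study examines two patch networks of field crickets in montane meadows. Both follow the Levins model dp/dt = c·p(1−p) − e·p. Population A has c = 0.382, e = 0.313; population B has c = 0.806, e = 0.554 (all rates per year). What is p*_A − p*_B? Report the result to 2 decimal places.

-0.13

A: p*_A = 1 − 0.313/0.382 = 0.1806.
B: p*_B = 1 − 0.554/0.806 = 0.3127.
p*_A − p*_B = 0.1806 − 0.3127 = -0.1320.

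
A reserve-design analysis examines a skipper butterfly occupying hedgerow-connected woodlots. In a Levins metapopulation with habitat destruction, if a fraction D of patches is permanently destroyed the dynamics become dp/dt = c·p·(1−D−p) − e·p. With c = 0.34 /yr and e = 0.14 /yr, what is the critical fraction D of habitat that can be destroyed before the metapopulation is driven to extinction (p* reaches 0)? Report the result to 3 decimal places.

The nontrivial equilibrium is p* = (1−D) − e/c; extinction occurs when this hits zero.
So D_crit = 1 − e/c = 1 − 0.14/0.34 = 1 − 0.4118 = 0.5882.
Note this equals the original equilibrium occupancy — the Levins extinction-debt result.

0.588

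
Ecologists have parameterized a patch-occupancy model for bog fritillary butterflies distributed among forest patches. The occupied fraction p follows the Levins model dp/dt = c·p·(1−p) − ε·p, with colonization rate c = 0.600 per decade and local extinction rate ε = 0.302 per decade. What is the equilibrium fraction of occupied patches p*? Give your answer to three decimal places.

0.497

At equilibrium, colonization balances extinction: c·p*·(1−p*) = ε·p*.
So p* = 1 − ε/c = 1 − 0.302/0.600 = 1 − 0.5033 = 0.4967.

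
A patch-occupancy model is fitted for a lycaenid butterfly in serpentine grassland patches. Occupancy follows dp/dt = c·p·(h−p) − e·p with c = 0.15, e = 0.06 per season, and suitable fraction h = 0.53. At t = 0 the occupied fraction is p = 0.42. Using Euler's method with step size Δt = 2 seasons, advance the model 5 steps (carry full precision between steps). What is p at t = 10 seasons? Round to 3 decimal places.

Update rule: p ← p + [c·p·(h−p) − e·p]·Δt with Δt = 2.
t = 2: p = 0.42000 + (-0.03654) = 0.38346
t = 4: p = 0.38346 + (-0.02916) = 0.35430
t = 6: p = 0.35430 + (-0.02384) = 0.33046
t = 8: p = 0.33046 + (-0.01987) = 0.31059
t = 10: p = 0.31059 + (-0.01683) = 0.29376

0.294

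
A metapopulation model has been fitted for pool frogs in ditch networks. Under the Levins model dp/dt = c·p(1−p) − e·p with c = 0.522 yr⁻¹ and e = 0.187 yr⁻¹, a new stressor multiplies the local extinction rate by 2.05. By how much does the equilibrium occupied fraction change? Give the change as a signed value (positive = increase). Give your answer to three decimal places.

Before: p* = 1 − 0.187/0.522 = 0.6418.
After the change, c = 0.522, e = 0.38335, so p* = 1 − 0.38335/0.522 = 0.2656.
Δp* = 0.2656 − 0.6418 = -0.3761.

-0.376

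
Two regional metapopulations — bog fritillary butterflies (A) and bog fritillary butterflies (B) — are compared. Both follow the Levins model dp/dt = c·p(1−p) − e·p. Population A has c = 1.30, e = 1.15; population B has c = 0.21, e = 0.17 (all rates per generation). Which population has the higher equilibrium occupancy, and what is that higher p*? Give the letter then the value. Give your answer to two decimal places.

B, 0.19

A: p*_A = 1 − 1.15/1.30 = 0.1154.
B: p*_B = 1 − 0.17/0.21 = 0.1905.
B is higher at 0.1905.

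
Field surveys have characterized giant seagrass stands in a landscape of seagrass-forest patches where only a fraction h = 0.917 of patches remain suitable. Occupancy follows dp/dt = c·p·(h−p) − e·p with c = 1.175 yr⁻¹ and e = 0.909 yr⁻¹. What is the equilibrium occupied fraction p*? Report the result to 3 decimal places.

Setting dp/dt = 0 and dividing by p* gives c·(h−p*) = e.
So p* = h − e/c = 0.917 − 0.909/1.175 = 0.917 − 0.7736 = 0.1434.

0.143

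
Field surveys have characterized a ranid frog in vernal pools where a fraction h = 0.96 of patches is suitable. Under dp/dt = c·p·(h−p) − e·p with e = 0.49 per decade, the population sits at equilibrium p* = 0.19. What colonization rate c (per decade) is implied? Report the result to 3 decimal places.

0.636

At equilibrium c(h−p*) = e, so c = e/(h−p*).
c = 0.49/(0.96 − 0.19) = 0.49/0.7700 = 0.6364.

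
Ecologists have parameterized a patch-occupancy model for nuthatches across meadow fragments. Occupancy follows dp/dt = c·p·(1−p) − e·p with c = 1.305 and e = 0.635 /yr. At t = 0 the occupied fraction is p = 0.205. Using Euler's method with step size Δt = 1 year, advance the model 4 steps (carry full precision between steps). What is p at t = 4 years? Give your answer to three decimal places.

0.483

Update rule: p ← p + [c·p·(1−p) − e·p]·Δt with Δt = 1.
step 1: Δp = +0.08251, p = 0.28751
step 2: Δp = +0.08476, p = 0.37227
step 3: Δp = +0.06857, p = 0.44083
step 4: Δp = +0.04175, p = 0.48259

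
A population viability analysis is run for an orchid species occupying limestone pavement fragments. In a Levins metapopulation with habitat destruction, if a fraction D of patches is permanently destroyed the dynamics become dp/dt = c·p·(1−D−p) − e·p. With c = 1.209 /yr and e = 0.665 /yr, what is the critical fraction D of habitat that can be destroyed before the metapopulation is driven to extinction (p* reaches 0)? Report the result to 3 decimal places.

The nontrivial equilibrium is p* = (1−D) − e/c; extinction occurs when this hits zero.
So D_crit = 1 − e/c = 1 − 0.665/1.209 = 1 − 0.5500 = 0.4500.
This equals the undisturbed p*, a classic result of Lande's extension.

0.450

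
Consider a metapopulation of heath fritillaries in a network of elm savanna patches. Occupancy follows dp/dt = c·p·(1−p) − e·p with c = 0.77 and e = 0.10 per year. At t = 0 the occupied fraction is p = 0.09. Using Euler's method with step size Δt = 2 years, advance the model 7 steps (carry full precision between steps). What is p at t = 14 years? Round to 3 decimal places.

Update rule: p ← p + [c·p·(1−p) − e·p]·Δt with Δt = 2.
  1  |  dp/dt·Δt = +0.108126  |  p_1 = 0.198126
  2  |  dp/dt·Δt = +0.205038  |  p_2 = 0.403164
  3  |  dp/dt·Δt = +0.289926  |  p_3 = 0.693090
  4  |  dp/dt·Δt = +0.188965  |  p_4 = 0.882055
  5  |  dp/dt·Δt = -0.016199  |  p_5 = 0.865856
  6  |  dp/dt·Δt = +0.005698  |  p_6 = 0.871555
  7  |  dp/dt·Δt = -0.001912  |  p_7 = 0.869642

0.870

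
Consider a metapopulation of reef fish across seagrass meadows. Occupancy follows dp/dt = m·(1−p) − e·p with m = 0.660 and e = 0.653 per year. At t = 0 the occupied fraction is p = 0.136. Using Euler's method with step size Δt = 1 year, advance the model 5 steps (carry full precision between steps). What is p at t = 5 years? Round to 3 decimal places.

0.504

Update rule: p ← p + [m·(1−p) − e·p]·Δt with Δt = 1.
t = 1: p = 0.13600 + (+0.48143) = 0.61743
t = 2: p = 0.61743 + (-0.15069) = 0.46674
t = 3: p = 0.46674 + (+0.04717) = 0.51391
t = 4: p = 0.51391 + (-0.01476) = 0.49915
t = 5: p = 0.49915 + (+0.00462) = 0.50377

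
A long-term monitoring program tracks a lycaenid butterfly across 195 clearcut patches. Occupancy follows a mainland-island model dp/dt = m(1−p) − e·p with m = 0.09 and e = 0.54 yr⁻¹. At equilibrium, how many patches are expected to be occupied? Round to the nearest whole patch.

28

p* = m/(m+e) = 0.09/0.6300 = 0.1429.
Expected occupied patches = N × p* = 195 × 0.1429 = 27.86 ≈ 28.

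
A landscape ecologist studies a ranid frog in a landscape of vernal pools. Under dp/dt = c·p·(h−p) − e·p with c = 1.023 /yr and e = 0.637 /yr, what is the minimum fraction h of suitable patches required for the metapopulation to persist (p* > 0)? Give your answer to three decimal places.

p* = h − e/c is positive only when h > e/c.
h_min = e/c = 0.637/1.023 = 0.6227.

0.623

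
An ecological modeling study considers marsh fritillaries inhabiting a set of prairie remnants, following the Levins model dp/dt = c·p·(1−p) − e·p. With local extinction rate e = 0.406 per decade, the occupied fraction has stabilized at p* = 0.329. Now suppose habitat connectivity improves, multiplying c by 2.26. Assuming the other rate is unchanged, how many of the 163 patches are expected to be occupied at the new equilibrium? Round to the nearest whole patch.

115

Balance c(1−p*) = e gives c = e/(1 − 0.32900) = 0.406/0.67100 = 0.60507.
New p* = 1 − e/c = 1 − 0.40600/1.36746 = 0.70310.
Expected occupied = 163 × 0.70310 = 114.61 ≈ 115.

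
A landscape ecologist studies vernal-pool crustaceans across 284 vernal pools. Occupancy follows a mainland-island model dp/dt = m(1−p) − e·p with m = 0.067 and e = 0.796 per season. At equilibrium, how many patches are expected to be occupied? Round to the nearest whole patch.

22

p* = m/(m+e) = 0.067/0.8630 = 0.0776.
Expected occupied patches = N × p* = 284 × 0.0776 = 22.05 ≈ 22.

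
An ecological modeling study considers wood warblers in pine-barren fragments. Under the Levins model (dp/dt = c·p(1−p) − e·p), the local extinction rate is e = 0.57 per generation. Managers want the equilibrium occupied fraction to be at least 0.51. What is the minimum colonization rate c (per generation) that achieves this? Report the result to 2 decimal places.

1.16

p* = 1 − e/c ≥ 0.51 requires e/c ≤ 0.4900, i.e. c ≥ e/0.4900.
c_min = 0.57/0.4900 = 1.1633.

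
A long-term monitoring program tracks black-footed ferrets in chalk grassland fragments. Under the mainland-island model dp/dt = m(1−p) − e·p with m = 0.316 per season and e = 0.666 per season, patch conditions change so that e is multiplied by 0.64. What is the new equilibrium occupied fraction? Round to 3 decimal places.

Before: p* = 0.316/(0.316+0.666) = 0.3218.
After: m = 0.316, e = 0.42624; p* = 0.316/0.7422 = 0.4257.

0.426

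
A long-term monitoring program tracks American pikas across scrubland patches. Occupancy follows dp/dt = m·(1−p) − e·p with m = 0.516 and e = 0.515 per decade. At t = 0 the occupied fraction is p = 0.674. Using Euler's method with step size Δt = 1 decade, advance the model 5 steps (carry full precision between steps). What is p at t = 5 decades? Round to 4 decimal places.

Update rule: p ← p + [m·(1−p) − e·p]·Δt with Δt = 1.
t = 1: p = 0.67400 + (-0.17889) = 0.49511
t = 2: p = 0.49511 + (+0.00555) = 0.50065
t = 3: p = 0.50065 + (-0.00017) = 0.50048
t = 4: p = 0.50048 + (+0.00001) = 0.50049
t = 5: p = 0.50049 + (-0.00000) = 0.50048

0.5005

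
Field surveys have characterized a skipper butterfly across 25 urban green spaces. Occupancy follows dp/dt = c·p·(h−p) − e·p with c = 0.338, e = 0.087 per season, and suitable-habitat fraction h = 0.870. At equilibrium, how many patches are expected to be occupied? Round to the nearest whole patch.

p* = h − e/c = 0.870 − 0.2574 = 0.6126.
Expected occupied patches = N × p* = 25 × 0.6126 = 15.32 ≈ 15.

15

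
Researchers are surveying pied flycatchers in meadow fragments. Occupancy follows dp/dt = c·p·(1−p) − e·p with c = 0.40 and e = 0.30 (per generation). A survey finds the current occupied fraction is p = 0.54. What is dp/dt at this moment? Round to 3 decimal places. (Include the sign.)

Colonization term: c·p·(1−p) = 0.40×0.54×0.4600 = 0.09936.
Extinction term: e·p = 0.16200.
dp/dt = 0.09936 − 0.16200 = -0.06264.

-0.063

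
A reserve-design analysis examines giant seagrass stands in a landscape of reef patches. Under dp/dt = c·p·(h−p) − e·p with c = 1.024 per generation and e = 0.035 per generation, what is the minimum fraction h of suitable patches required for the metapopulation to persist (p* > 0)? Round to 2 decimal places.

0.03

p* = h − e/c is positive only when h > e/c.
h_min = e/c = 0.035/1.024 = 0.0342.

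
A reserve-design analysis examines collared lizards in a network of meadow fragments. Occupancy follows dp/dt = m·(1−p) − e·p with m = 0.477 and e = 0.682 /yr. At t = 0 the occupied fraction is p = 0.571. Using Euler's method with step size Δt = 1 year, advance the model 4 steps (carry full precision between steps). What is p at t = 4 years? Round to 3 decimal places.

0.412

Update rule: p ← p + [m·(1−p) − e·p]·Δt with Δt = 1.
step 1: Δp = -0.18479, p = 0.38621
step 2: Δp = +0.02938, p = 0.41559
step 3: Δp = -0.00467, p = 0.41092
step 4: Δp = +0.00074, p = 0.41166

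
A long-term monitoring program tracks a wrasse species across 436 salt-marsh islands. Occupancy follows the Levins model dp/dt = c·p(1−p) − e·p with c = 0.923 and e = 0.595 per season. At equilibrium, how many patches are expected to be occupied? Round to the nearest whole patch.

155

p* = 1 − e/c = 1 − 0.595/0.923 = 0.3554.
Expected occupied patches = N × p* = 436 × 0.3554 = 154.94 ≈ 155.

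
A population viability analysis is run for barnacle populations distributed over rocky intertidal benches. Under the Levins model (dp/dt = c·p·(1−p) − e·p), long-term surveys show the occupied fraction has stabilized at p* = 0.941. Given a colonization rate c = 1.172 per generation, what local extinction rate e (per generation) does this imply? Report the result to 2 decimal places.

0.07

At equilibrium c(1−p*) = e.
e = 1.172 × (1 − 0.941) = 1.172 × 0.0590 = 0.0691.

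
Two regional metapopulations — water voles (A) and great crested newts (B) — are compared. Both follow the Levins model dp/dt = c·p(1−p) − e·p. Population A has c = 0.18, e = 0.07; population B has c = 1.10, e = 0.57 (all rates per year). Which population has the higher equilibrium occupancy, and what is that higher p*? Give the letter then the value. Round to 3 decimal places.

A, 0.611

A: p*_A = 1 − 0.07/0.18 = 0.6111.
B: p*_B = 1 − 0.57/1.10 = 0.4818.
A is higher at 0.6111.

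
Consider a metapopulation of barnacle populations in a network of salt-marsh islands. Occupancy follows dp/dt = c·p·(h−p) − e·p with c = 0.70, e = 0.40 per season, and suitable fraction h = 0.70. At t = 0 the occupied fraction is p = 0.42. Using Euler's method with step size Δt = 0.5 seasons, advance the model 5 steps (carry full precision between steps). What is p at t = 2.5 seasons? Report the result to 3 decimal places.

Update rule: p ← p + [c·p·(h−p) − e·p]·Δt with Δt = 0.5.
  1  |  dp/dt·Δt = -0.042840  |  p_1 = 0.377160
  2  |  dp/dt·Δt = -0.032815  |  p_2 = 0.344345
  3  |  dp/dt·Δt = -0.026005  |  p_3 = 0.318340
  4  |  dp/dt·Δt = -0.021144  |  p_4 = 0.297196
  5  |  dp/dt·Δt = -0.017540  |  p_5 = 0.279656

0.280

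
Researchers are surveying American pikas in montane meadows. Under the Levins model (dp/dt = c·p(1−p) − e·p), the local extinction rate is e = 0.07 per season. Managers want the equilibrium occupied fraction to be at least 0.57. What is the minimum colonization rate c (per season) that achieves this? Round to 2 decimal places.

0.16

p* = 1 − e/c ≥ 0.57 requires e/c ≤ 0.4300, i.e. c ≥ e/0.4300.
c_min = 0.07/0.4300 = 0.1628.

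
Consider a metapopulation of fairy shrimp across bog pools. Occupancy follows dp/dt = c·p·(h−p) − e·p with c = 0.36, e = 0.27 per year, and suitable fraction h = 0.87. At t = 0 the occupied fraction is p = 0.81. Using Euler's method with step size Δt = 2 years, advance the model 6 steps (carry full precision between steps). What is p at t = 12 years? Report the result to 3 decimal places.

0.206

Update rule: p ← p + [c·p·(h−p) − e·p]·Δt with Δt = 2.
t = 2: p = 0.81000 + (-0.40241) = 0.40759
t = 4: p = 0.40759 + (-0.08440) = 0.32319
t = 6: p = 0.32319 + (-0.04728) = 0.27591
t = 8: p = 0.27591 + (-0.03097) = 0.24494
t = 10: p = 0.24494 + (-0.02203) = 0.22290
t = 12: p = 0.22290 + (-0.01652) = 0.20639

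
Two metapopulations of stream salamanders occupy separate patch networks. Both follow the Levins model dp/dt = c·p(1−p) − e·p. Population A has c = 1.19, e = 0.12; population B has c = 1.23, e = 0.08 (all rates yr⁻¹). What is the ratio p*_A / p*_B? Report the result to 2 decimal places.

A: p*_A = 1 − 0.12/1.19 = 0.8992.
B: p*_B = 1 − 0.08/1.23 = 0.9350.
p*_A / p*_B = 0.8992/0.9350 = 0.9617.

0.96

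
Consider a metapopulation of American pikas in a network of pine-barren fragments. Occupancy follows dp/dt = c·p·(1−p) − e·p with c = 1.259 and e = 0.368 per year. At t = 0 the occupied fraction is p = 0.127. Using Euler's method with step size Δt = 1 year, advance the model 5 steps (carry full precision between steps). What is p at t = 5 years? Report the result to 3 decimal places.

0.694

Update rule: p ← p + [c·p·(1−p) − e·p]·Δt with Δt = 1.
step 1: Δp = +0.09285, p = 0.21985
step 2: Δp = +0.13503, p = 0.35488
step 3: Δp = +0.15764, p = 0.51252
step 4: Δp = +0.12594, p = 0.63847
step 5: Δp = +0.05565, p = 0.69412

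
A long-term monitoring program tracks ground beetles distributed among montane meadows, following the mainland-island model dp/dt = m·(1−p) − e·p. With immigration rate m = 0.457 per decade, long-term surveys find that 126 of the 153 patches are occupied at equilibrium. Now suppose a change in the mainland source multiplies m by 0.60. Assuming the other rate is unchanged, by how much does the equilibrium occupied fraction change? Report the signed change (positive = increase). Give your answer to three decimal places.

Observed p* = 126/153 = 0.82353.
Balance m(1−p*) = e·p* gives e = m(1−p*)/p* = 0.457×0.17647/0.82353 = 0.09793.
New p* = m/(m+e) = 0.27420/(0.27420+0.09793) = 0.73684.
Δp* = 0.73684 − 0.82353 = -0.08669.

-0.087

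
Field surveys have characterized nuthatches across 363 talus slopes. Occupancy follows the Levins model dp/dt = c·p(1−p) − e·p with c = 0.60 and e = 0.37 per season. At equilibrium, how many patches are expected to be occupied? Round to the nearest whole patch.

139

p* = 1 − e/c = 1 − 0.37/0.60 = 0.3833.
Expected occupied patches = N × p* = 363 × 0.3833 = 139.15 ≈ 139.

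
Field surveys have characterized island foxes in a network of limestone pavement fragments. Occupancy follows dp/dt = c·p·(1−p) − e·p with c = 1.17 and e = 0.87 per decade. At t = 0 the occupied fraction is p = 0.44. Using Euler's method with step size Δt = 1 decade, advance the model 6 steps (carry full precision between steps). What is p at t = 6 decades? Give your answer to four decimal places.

Update rule: p ← p + [c·p·(1−p) − e·p]·Δt with Δt = 1.
  1  |  dp/dt·Δt = -0.094512  |  p_1 = 0.345488
  2  |  dp/dt·Δt = -0.036007  |  p_2 = 0.309481
  3  |  dp/dt·Δt = -0.019216  |  p_3 = 0.290264
  4  |  dp/dt·Δt = -0.011497  |  p_4 = 0.278767
  5  |  dp/dt·Δt = -0.007292  |  p_5 = 0.271475
  6  |  dp/dt·Δt = -0.004785  |  p_6 = 0.266690

0.2667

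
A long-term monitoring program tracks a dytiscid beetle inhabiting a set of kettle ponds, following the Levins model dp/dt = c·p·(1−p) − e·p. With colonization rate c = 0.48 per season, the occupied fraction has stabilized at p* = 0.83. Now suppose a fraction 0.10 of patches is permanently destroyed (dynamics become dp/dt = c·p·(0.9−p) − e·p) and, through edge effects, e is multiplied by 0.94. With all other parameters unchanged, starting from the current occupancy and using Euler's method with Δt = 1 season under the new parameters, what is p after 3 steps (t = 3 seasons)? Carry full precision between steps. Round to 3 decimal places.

Balance c(1−p*) = e gives e = 0.48×(1 − 0.83000) = 0.08160.
Starting from p₀ = 0.83000; update p ← p + (dp/dt)·Δt with the new parameters.
step 1: Δp = -0.03578, p = 0.79422
step 2: Δp = -0.02060, p = 0.77363
step 3: Δp = -0.01241, p = 0.76122

0.761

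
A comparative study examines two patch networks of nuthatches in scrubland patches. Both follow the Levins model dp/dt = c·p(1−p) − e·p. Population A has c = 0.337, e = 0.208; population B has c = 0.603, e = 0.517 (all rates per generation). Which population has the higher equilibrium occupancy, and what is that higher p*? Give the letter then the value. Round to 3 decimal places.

A, 0.383

A: p*_A = 1 − 0.208/0.337 = 0.3828.
B: p*_B = 1 − 0.517/0.603 = 0.1426.
A is higher at 0.3828.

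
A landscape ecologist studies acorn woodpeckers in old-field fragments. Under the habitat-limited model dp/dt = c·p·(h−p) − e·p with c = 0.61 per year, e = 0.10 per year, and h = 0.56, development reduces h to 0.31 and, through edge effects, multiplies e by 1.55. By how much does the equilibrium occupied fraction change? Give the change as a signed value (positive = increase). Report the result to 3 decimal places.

Before: p* = h − e/c = 0.56 − 0.10/0.61 = 0.56 − 0.1639 = 0.3961.
After: c = 0.61, e = 0.155, h = 0.31; p* = 0.31 − 0.155/0.61 = 0.0559.
Δp* = 0.0559 − 0.3961 = -0.3402.

-0.340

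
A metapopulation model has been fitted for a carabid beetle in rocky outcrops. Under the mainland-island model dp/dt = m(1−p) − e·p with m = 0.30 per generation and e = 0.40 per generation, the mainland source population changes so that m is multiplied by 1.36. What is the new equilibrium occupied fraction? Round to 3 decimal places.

0.505

Before: p* = 0.30/(0.30+0.40) = 0.4286.
After: m = 0.408, e = 0.4; p* = 0.408/0.8080 = 0.5050.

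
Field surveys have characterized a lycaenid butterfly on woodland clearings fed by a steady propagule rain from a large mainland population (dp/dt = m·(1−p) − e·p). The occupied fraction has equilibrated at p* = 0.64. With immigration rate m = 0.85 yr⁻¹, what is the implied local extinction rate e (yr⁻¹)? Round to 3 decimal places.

0.478

At equilibrium m(1−p*) = e·p*, so e = m(1−p*)/p*.
e = 0.85 × 0.3600 / 0.64 = 0.4781.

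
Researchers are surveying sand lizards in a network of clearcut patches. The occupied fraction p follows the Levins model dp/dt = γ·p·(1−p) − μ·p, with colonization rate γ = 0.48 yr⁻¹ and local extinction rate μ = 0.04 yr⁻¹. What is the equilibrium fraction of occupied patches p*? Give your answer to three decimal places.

0.917

Setting dp/dt = 0 and dividing through by p* gives γ·(1−p*) = μ.
So p* = 1 − μ/γ = 1 − 0.04/0.48 = 1 − 0.0833 = 0.9167.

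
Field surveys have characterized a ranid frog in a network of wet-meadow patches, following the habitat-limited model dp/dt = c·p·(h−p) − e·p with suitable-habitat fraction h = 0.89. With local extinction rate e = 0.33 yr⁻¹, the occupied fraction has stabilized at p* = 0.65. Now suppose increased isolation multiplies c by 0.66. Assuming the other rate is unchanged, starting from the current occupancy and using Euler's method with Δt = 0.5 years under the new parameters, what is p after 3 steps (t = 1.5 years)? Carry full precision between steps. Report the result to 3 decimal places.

Balance c(h−p*) = e gives c = e/(0.89 − 0.65000) = 0.33/0.24000 = 1.37500.
Starting from p₀ = 0.65000; update p ← p + (dp/dt)·Δt with the new parameters.
step 1: Δp = -0.03646, p = 0.61354
step 2: Δp = -0.02427, p = 0.58927
step 3: Δp = -0.01682, p = 0.57245

0.572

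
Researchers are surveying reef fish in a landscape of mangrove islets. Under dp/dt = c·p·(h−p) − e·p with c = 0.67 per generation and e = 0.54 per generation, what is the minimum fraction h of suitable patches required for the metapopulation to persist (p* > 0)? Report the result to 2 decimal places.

0.81

p* = h − e/c is positive only when h > e/c.
h_min = e/c = 0.54/0.67 = 0.8060.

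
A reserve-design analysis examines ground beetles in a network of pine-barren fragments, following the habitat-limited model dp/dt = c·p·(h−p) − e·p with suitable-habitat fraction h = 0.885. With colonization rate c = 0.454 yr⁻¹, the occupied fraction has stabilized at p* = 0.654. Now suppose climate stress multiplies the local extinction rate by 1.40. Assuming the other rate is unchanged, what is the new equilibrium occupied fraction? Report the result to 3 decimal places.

0.562

Balance c(h−p*) = e gives e = 0.454×(0.885 − 0.65400) = 0.10487.
New p* = 0.885 − e/c = 0.885 − 0.14682/0.45400 = 0.56161.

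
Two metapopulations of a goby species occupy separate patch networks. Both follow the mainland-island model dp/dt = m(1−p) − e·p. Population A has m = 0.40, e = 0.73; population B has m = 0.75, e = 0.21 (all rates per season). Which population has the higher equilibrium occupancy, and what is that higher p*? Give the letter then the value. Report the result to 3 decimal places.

B, 0.781

A: p*_A = m/(m+e) = 0.40/1.1300 = 0.3540.
B: p*_B = 0.75/0.9600 = 0.7812.
B is higher at 0.7812.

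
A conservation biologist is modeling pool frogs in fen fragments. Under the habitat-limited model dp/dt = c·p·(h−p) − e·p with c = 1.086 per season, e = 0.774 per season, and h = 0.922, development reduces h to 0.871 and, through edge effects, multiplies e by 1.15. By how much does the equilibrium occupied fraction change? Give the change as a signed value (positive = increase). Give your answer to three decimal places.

Before: p* = h − e/c = 0.922 − 0.774/1.086 = 0.922 − 0.7127 = 0.2093.
After: c = 1.086, e = 0.8901, h = 0.871; p* = 0.871 − 0.8901/1.086 = 0.0514.
Δp* = 0.0514 − 0.2093 = -0.1579.

-0.158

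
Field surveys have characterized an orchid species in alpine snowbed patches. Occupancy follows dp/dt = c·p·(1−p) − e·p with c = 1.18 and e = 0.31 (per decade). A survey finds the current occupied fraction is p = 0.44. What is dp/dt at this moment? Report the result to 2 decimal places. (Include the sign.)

0.15

Colonization term: c·p·(1−p) = 1.18×0.44×0.5600 = 0.29075.
Extinction term: e·p = 0.13640.
dp/dt = 0.29075 − 0.13640 = 0.15435.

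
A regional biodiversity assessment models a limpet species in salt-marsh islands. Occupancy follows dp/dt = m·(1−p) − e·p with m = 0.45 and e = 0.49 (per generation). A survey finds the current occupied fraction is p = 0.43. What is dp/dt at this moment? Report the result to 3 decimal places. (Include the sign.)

Colonization term: m·(1−p) = 0.45×0.5700 = 0.25650.
Extinction term: e·p = 0.21070.
dp/dt = 0.25650 − 0.21070 = 0.04580.

0.046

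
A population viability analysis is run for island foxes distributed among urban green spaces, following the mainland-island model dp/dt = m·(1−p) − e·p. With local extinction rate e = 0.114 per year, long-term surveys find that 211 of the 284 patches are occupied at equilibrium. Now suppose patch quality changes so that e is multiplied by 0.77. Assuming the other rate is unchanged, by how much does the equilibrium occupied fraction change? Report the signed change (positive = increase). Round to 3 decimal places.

0.047

Observed p* = 211/284 = 0.74296.
Balance m(1−p*) = e·p* gives m = e·p*/(1−p*) = 0.114×0.74296/0.25704 = 0.32951.
New p* = m/(m+e) = 0.32951/(0.32951+0.08778) = 0.78964.
Δp* = 0.78964 − 0.74296 = +0.04668.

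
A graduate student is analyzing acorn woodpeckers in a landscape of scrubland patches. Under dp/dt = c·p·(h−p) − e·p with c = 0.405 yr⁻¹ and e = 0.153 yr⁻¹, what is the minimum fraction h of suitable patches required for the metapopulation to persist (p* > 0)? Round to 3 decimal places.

0.378

p* = h − e/c is positive only when h > e/c.
h_min = e/c = 0.153/0.405 = 0.3778.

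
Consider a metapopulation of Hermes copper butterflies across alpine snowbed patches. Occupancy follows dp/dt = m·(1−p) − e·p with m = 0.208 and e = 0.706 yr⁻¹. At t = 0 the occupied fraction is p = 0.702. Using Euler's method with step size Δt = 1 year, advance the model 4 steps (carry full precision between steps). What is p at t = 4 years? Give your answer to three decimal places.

0.228

Update rule: p ← p + [m·(1−p) − e·p]·Δt with Δt = 1.
step 1: Δp = -0.43363, p = 0.26837
step 2: Δp = -0.03729, p = 0.23108
step 3: Δp = -0.00321, p = 0.22787
step 4: Δp = -0.00028, p = 0.22760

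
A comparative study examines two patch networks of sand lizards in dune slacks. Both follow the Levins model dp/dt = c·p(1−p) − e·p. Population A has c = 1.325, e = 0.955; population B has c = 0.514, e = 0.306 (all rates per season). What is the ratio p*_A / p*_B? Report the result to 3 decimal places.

0.690

A: p*_A = 1 − 0.955/1.325 = 0.2792.
B: p*_B = 1 − 0.306/0.514 = 0.4047.
p*_A / p*_B = 0.2792/0.4047 = 0.6901.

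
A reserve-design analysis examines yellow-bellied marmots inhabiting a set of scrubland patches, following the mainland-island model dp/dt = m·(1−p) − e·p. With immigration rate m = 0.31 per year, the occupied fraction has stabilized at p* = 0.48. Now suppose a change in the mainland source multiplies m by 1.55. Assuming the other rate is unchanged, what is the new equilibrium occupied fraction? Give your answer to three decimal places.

Balance m(1−p*) = e·p* gives e = m(1−p*)/p* = 0.31×0.52000/0.48000 = 0.33583.
New p* = m/(m+e) = 0.48050/(0.48050+0.33583) = 0.58861.

0.589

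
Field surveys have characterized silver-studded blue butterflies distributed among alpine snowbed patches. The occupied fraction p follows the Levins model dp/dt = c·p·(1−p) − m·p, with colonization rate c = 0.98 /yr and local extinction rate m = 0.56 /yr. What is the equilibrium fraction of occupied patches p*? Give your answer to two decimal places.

0.43

At equilibrium, colonization balances extinction: c·p*·(1−p*) = m·p*.
So p* = 1 − m/c = 1 − 0.56/0.98 = 1 − 0.5714 = 0.4286.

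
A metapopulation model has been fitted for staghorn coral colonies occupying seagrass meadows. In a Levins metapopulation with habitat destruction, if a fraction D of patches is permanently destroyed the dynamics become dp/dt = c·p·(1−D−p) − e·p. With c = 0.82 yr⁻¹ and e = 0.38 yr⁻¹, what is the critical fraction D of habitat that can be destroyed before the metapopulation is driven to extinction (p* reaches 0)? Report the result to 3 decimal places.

0.537

The nontrivial equilibrium is p* = (1−D) − e/c; extinction occurs when this hits zero.
So D_crit = 1 − e/c = 1 − 0.38/0.82 = 1 − 0.4634 = 0.5366.
This equals the undisturbed p*, a classic result of Lande's extension.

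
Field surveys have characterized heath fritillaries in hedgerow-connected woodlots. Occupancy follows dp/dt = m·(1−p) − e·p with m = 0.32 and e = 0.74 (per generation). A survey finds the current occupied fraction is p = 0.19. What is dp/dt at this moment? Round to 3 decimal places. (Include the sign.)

0.119

Colonization term: m·(1−p) = 0.32×0.8100 = 0.25920.
Extinction term: e·p = 0.14060.
dp/dt = 0.25920 − 0.14060 = 0.11860.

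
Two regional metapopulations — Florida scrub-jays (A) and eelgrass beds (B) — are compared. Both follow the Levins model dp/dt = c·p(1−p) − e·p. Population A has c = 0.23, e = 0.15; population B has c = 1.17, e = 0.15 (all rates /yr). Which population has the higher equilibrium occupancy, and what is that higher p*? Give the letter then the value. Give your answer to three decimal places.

B, 0.872

A: p*_A = 1 − 0.15/0.23 = 0.3478.
B: p*_B = 1 − 0.15/1.17 = 0.8718.
B is higher at 0.8718.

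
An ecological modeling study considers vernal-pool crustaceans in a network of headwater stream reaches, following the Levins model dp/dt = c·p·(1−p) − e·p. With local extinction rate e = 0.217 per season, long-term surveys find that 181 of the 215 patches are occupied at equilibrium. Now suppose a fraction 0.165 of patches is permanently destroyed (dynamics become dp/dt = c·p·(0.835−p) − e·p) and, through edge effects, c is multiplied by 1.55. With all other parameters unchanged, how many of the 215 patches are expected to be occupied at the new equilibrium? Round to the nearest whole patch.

Observed p* = 181/215 = 0.84186.
Balance c(1−p*) = e gives c = e/(1 − 0.84186) = 0.217/0.15814 = 1.37220.
New p* = 0.835 − e/c = 0.835 − 0.21700/2.12691 = 0.73297.
Expected occupied = 215 × 0.73297 = 157.59 ≈ 158.

158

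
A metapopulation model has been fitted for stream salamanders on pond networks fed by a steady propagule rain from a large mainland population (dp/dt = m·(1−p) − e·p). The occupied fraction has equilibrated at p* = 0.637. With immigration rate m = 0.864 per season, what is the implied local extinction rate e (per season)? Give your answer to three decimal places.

At equilibrium m(1−p*) = e·p*, so e = m(1−p*)/p*.
e = 0.864 × 0.3630 / 0.637 = 0.4924.

0.492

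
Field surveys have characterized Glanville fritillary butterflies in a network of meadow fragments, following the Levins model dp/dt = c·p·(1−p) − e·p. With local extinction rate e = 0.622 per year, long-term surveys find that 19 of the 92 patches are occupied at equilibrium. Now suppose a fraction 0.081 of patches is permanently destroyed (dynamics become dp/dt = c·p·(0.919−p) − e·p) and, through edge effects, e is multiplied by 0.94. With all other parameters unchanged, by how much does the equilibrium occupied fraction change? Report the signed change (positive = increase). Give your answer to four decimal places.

-0.0334

Observed p* = 19/92 = 0.20652.
Balance c(1−p*) = e gives c = e/(1 − 0.20652) = 0.622/0.79348 = 0.78389.
New p* = 0.919 − e/c = 0.919 − 0.58468/0.78389 = 0.17313.
Δp* = 0.17313 − 0.20652 = -0.03339.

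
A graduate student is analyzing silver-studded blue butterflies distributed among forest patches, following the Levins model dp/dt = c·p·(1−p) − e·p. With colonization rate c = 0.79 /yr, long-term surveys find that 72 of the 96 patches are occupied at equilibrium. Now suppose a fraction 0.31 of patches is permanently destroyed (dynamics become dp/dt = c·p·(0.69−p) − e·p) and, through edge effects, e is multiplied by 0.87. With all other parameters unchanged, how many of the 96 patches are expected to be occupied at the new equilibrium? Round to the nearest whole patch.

45

Observed p* = 72/96 = 0.75000.
Balance c(1−p*) = e gives e = 0.79×(1 − 0.75000) = 0.19750.
New p* = 0.69 − e/c = 0.69 − 0.17183/0.79000 = 0.47249.
Expected occupied = 96 × 0.47249 = 45.36 ≈ 45.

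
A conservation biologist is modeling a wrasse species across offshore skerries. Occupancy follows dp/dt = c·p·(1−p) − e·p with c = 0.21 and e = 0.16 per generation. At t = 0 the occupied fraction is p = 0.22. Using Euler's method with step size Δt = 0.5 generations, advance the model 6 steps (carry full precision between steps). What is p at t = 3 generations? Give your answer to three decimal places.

0.222

Update rule: p ← p + [c·p·(1−p) − e·p]·Δt with Δt = 0.5.
t = 0.5: p = 0.22000 + (+0.00042) = 0.22042
t = 1: p = 0.22042 + (+0.00041) = 0.22083
t = 1.5: p = 0.22083 + (+0.00040) = 0.22123
t = 2: p = 0.22123 + (+0.00039) = 0.22162
t = 2.5: p = 0.22162 + (+0.00038) = 0.22200
t = 3: p = 0.22200 + (+0.00038) = 0.22238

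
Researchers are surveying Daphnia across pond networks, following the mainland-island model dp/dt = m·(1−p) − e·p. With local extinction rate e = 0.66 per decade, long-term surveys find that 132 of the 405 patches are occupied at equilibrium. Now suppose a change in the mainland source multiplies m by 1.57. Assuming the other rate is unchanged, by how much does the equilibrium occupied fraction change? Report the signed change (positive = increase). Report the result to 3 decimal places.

Observed p* = 132/405 = 0.32593.
Balance m(1−p*) = e·p* gives m = e·p*/(1−p*) = 0.66×0.32593/0.67407 = 0.31913.
New p* = m/(m+e) = 0.50103/(0.50103+0.66000) = 0.43154.
Δp* = 0.43154 − 0.32593 = +0.10561.

0.106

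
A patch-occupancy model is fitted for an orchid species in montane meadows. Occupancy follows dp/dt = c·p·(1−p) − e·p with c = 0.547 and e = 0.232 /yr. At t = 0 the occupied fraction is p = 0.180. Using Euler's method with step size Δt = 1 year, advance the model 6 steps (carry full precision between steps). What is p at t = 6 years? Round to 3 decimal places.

0.434

Update rule: p ← p + [c·p·(1−p) − e·p]·Δt with Δt = 1.
t = 1: p = 0.18000 + (+0.03898) = 0.21898
t = 2: p = 0.21898 + (+0.04275) = 0.26173
t = 3: p = 0.26173 + (+0.04497) = 0.30670
t = 4: p = 0.30670 + (+0.04516) = 0.35186
t = 5: p = 0.35186 + (+0.04311) = 0.39497
t = 6: p = 0.39497 + (+0.03908) = 0.43405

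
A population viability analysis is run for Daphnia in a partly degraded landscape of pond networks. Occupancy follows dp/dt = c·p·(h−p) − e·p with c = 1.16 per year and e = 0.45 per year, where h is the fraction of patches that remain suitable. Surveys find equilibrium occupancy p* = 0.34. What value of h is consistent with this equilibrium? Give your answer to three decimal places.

At equilibrium c(h−p*) = e, so h = p* + e/c.
h = 0.34 + 0.45/1.16 = 0.34 + 0.3879 = 0.7279.

0.728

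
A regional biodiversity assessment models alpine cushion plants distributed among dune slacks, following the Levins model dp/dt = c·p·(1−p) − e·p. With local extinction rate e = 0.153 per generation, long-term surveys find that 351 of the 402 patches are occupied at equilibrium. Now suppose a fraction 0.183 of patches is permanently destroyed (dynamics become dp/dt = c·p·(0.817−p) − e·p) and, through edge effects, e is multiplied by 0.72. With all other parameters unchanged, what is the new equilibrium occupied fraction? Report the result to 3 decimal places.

Observed p* = 351/402 = 0.87313.
Balance c(1−p*) = e gives c = e/(1 − 0.87313) = 0.153/0.12687 = 1.20596.
New p* = 0.817 − e/c = 0.817 − 0.11016/1.20596 = 0.72565.

0.726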